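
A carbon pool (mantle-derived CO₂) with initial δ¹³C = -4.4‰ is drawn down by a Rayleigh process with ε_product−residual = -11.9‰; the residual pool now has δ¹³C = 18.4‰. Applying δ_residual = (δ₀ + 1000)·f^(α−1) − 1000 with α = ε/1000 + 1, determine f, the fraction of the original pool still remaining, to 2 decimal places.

0.15

α − 1 = ε/1000 = -0.0119
(δ_res + 1000)/(δ₀ + 1000) = (18.4 + 1000)/(-4.4 + 1000) = 1018.4/995.6 = 1.022901
f = 1.022901^(1/-0.0119) = exp(ln(1.022901)/-0.0119) = exp(0.02264/-0.0119)
f = exp(-1.9027) = 0.1492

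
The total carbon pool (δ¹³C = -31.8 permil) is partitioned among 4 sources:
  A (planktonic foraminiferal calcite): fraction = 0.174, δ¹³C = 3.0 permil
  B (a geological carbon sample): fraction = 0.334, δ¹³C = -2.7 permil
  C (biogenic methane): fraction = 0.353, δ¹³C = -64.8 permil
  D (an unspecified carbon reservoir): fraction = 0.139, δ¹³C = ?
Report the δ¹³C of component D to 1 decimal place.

-61.5 permil

Isotope mass balance: δ_bulk = Σ fᵢ·δᵢ.
-31.8 = 0.174×(3.0) + 0.334×(-2.7) + 0.353×(-64.8) + 0.139×δ_D
0.139·δ_D = -31.8 − (-23.254) = -8.546
δ_D = -8.546 / 0.139 = -61.48 permil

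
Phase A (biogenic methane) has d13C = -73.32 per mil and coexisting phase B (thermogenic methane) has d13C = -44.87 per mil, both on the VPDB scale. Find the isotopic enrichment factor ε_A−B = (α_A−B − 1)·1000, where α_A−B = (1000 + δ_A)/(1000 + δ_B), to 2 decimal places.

α_A−B = (1000 + -73.32) / (1000 + -44.87) = 926.68 / 955.13 = 0.970213
ε_A−B = (0.970213 − 1) × 1000 = -29.787 per mil
(The approximation ε ≈ δ_A − δ_B would give -28.45 per mil.)

-29.79 per mil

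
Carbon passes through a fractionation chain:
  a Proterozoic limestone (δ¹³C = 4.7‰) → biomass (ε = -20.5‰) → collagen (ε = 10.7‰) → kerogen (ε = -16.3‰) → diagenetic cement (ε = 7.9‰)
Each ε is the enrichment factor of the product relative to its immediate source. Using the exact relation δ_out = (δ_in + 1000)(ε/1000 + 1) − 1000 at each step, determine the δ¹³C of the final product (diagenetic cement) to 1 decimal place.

-13.8‰

step 1: δ = (4.70 + 1000)·(-20.5/1000 + 1) − 1000 = -15.90‰
step 2: δ = (-15.90 + 1000)·(10.7/1000 + 1) − 1000 = -5.37‰
step 3: δ = (-5.37 + 1000)·(-16.3/1000 + 1) − 1000 = -21.58‰
step 4: δ = (-21.58 + 1000)·(7.9/1000 + 1) − 1000 = -13.85‰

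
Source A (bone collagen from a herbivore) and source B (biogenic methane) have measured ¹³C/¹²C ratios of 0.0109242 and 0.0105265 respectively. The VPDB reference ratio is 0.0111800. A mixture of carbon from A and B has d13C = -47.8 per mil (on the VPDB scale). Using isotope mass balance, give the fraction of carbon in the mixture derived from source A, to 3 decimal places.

0.299

δ_A = (0.0109242/0.0111800 − 1)×1000 = (0.977120 − 1)×1000 = -22.880 per mil
δ_B = (0.0105265/0.0111800 − 1)×1000 = (0.941547 − 1)×1000 = -58.453 per mil
f_A = (δ_mix − δ_B)/(δ_A − δ_B) = (-47.8 − (-58.453))/(-22.880 − (-58.453))
f_A = 10.653 / 35.572 = 0.2995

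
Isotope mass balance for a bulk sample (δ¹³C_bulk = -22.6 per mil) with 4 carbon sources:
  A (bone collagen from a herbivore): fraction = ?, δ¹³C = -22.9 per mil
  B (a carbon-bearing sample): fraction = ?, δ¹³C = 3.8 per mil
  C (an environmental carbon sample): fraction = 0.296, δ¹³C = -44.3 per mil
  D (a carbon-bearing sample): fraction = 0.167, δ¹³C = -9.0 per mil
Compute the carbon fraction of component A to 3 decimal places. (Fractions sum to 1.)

0.375

Let f_A and f_B be the unknown fractions; fractions sum to 1 so f_A + f_B = 0.537.
Mass balance: Σ fᵢ·δᵢ = δ_bulk ⇒ f_A·(-22.9) + f_B·(3.8) = -22.6 − (-14.616) = -7.984
Substitute f_B = 0.537 − f_A:
f_A·(-22.9 − 3.8) = -7.984 − 0.537×(3.8) = -10.025
f_A = -10.025 / -26.7 = 0.3755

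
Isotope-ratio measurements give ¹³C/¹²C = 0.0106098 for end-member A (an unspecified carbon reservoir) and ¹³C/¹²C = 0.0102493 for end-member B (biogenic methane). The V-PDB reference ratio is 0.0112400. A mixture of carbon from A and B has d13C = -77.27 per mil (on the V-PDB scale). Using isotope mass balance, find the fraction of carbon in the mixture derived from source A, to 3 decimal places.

0.339

δ_A = (0.0106098/0.0112400 − 1)×1000 = (0.943932 − 1)×1000 = -56.068 per mil
δ_B = (0.0102493/0.0112400 − 1)×1000 = (0.911859 − 1)×1000 = -88.141 per mil
f_A = (δ_mix − δ_B)/(δ_A − δ_B) = (-77.27 − (-88.141))/(-56.068 − (-88.141))
f_A = 10.871 / 32.073 = 0.3389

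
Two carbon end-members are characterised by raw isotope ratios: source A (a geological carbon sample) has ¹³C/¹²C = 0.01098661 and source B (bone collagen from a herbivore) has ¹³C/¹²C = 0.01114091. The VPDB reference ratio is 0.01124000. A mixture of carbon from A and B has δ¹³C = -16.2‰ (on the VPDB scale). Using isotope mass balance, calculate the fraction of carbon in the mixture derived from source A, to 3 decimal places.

0.538

δ_A = (0.01098661/0.01124000 − 1)×1000 = (0.977456 − 1)×1000 = -22.544‰
δ_B = (0.01114091/0.01124000 − 1)×1000 = (0.991184 − 1)×1000 = -8.816‰
f_A = (δ_mix − δ_B)/(δ_A − δ_B) = (-16.2 − (-8.816))/(-22.544 − (-8.816))
f_A = -7.384 / -13.728 = 0.5379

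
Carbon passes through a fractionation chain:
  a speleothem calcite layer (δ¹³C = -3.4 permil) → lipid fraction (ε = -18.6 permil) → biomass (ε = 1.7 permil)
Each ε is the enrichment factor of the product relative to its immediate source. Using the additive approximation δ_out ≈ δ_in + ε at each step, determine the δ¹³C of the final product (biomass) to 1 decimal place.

-20.3 permil

step 1: δ ≈ -3.4 + (-18.6) = -22.0 permil
step 2: δ ≈ -22.0 + (1.7) = -20.3 permil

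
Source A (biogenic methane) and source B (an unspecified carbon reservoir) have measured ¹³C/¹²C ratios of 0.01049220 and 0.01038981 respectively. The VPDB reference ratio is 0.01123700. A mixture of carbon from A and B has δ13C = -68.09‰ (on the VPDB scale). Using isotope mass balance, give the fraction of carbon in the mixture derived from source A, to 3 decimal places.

δ_A = (0.01049220/0.01123700 − 1)×1000 = (0.933719 − 1)×1000 = -66.281‰
δ_B = (0.01038981/0.01123700 − 1)×1000 = (0.924607 − 1)×1000 = -75.393‰
f_A = (δ_mix − δ_B)/(δ_A − δ_B) = (-68.09 − (-75.393))/(-66.281 − (-75.393))
f_A = 7.303 / 9.112 = 0.8015

0.801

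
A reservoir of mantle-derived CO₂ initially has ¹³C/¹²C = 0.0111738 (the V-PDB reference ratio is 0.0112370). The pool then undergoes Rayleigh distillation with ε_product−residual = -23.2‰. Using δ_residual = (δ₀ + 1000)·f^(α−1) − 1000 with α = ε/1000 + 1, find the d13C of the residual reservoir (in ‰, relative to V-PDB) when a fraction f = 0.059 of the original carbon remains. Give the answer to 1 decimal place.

61.9‰

δ₀ = (0.0111738/0.0112370 − 1)×1000 = (0.994376 − 1)×1000 = -5.624‰
α − 1 = ε/1000 = -0.0232
f^(α−1) = 0.059^(-0.0232) = 1.067865
δ_res = (-5.624 + 1000) × 1.067865 − 1000 = 1061.859 − 1000 = 61.86‰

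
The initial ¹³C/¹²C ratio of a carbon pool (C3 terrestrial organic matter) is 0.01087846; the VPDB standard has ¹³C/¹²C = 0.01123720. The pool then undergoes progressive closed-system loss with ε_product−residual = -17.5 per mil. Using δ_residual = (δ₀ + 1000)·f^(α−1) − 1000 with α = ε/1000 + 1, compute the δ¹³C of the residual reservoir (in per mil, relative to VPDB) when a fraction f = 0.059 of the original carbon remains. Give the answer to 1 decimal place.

17.2 per mil

δ₀ = (0.01087846/0.01123720 − 1)×1000 = (0.968076 − 1)×1000 = -31.924 per mil
α − 1 = ε/1000 = -0.0175
f^(α−1) = 0.059^(-0.0175) = 1.050776
δ_res = (-31.924 + 1000) × 1.050776 − 1000 = 1017.231 − 1000 = 17.23 per mil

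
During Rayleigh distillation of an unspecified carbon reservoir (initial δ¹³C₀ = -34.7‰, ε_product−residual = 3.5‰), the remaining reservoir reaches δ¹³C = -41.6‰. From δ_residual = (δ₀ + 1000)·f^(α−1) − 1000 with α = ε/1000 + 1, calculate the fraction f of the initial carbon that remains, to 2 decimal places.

0.13

α − 1 = ε/1000 = 0.0035
(δ_res + 1000)/(δ₀ + 1000) = (-41.6 + 1000)/(-34.7 + 1000) = 958.4/965.3 = 0.992852
f = 0.992852^(1/0.0035) = exp(ln(0.992852)/0.0035) = exp(-0.00717/0.0035)
f = exp(-2.0496) = 0.1288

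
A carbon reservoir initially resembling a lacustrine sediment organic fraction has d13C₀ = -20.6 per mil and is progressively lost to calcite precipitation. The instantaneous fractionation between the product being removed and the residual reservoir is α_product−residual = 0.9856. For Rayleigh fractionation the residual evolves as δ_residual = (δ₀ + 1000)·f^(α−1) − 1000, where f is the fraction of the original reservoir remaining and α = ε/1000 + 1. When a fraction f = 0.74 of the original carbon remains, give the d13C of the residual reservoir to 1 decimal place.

-16.3 per mil

Rayleigh residual: δ_res = (δ₀ + 1000)·f^(α−1) − 1000
α − 1 = -0.01440
f^(α−1) = 0.74^(-0.01440) = 1.004345
δ_res = (-20.6 + 1000) × 1.004345 − 1000 = 983.656 − 1000 = -16.34 per mil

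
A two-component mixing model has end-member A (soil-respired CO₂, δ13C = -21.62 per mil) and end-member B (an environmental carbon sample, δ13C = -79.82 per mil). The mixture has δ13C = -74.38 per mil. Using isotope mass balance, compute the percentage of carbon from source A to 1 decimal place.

9.3%

δ_mix = f_A·δ_A + (1 − f_A)·δ_B  ⇒  f_A = (δ_mix − δ_B)/(δ_A − δ_B)
f_A = (-74.38 − (-79.82)) / (-21.62 − (-79.82))
f_A = 5.44 / 58.20 = 0.0935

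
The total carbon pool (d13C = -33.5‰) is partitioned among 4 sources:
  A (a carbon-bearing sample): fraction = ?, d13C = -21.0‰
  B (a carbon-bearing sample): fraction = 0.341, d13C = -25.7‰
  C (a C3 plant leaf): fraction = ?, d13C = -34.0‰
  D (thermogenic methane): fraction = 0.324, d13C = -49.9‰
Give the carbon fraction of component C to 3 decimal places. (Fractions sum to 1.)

0.118

Let f_C and f_A be the unknown fractions; fractions sum to 1 so f_C + f_A = 0.335.
Mass balance: Σ fᵢ·δᵢ = δ_bulk ⇒ f_C·(-34.0) + f_A·(-21.0) = -33.5 − (-24.931) = -8.569
Substitute f_A = 0.335 − f_C:
f_C·(-34.0 − -21.0) = -8.569 − 0.335×(-21.0) = -1.534
f_C = -1.534 / -13.0 = 0.1180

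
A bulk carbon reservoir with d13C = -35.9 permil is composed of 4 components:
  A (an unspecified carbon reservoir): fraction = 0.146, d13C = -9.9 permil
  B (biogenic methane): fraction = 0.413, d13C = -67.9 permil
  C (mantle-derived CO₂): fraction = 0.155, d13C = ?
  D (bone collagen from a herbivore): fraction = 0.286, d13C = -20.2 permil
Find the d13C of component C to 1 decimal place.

-4.1 permil

Isotope mass balance: δ_bulk = Σ fᵢ·δᵢ.
-35.9 = 0.146×(-9.9) + 0.413×(-67.9) + 0.155×δ_C + 0.286×(-20.2)
0.155·δ_C = -35.9 − (-35.265) = -0.635
δ_C = -0.635 / 0.155 = -4.09 permil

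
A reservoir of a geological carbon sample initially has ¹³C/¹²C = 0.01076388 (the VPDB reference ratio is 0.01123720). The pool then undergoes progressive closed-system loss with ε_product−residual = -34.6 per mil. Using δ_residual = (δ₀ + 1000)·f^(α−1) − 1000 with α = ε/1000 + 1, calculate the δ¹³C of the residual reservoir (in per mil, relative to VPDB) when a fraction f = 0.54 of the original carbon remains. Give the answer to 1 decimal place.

δ₀ = (0.01076388/0.01123720 − 1)×1000 = (0.957879 − 1)×1000 = -42.121 per mil
α − 1 = ε/1000 = -0.0346
f^(α−1) = 0.54^(-0.0346) = 1.021549
δ_res = (-42.121 + 1000) × 1.021549 − 1000 = 978.520 − 1000 = -21.48 per mil

-21.5 per mil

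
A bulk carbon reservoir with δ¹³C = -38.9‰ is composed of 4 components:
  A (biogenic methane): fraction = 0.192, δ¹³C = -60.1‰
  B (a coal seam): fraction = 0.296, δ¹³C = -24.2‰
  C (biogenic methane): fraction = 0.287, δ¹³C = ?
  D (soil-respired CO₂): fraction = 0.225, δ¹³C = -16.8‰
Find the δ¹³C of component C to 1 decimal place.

-57.2‰

Isotope mass balance: δ_bulk = Σ fᵢ·δᵢ.
-38.9 = 0.192×(-60.1) + 0.296×(-24.2) + 0.287×δ_C + 0.225×(-16.8)
0.287·δ_C = -38.9 − (-22.482) = -16.418
δ_C = -16.418 / 0.287 = -57.20‰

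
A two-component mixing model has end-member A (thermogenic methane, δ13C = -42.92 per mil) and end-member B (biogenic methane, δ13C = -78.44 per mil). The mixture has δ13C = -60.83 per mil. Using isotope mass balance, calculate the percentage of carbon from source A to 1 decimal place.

δ_mix = f_A·δ_A + (1 − f_A)·δ_B  ⇒  f_A = (δ_mix − δ_B)/(δ_A − δ_B)
f_A = (-60.83 − (-78.44)) / (-42.92 − (-78.44))
f_A = 17.61 / 35.52 = 0.4958

49.6%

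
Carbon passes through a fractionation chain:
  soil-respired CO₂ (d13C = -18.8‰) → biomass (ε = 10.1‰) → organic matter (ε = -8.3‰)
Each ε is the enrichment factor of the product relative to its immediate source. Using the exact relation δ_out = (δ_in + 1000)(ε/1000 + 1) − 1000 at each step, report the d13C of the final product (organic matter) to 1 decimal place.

step 1: δ = (-18.80 + 1000)·(10.1/1000 + 1) − 1000 = -8.89‰
step 2: δ = (-8.89 + 1000)·(-8.3/1000 + 1) − 1000 = -17.12‰

-17.1‰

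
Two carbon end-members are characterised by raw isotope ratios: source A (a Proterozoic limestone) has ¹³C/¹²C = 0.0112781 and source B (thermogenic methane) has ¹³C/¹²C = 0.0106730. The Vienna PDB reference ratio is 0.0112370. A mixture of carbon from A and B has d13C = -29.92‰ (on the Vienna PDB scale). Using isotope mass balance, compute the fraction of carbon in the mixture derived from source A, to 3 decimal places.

δ_A = (0.0112781/0.0112370 − 1)×1000 = (1.003658 − 1)×1000 = 3.658‰
δ_B = (0.0106730/0.0112370 − 1)×1000 = (0.949809 − 1)×1000 = -50.191‰
f_A = (δ_mix − δ_B)/(δ_A − δ_B) = (-29.92 − (-50.191))/(3.658 − (-50.191))
f_A = 20.271 / 53.849 = 0.3764

0.376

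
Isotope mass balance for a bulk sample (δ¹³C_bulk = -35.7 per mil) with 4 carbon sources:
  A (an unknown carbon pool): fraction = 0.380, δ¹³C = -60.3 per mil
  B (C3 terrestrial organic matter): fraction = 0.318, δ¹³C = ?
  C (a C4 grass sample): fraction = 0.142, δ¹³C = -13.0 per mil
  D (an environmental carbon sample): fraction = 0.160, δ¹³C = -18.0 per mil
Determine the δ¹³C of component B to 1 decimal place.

-25.3 per mil

Isotope mass balance: δ_bulk = Σ fᵢ·δᵢ.
-35.7 = 0.380×(-60.3) + 0.318×δ_B + 0.142×(-13.0) + 0.160×(-18.0)
0.318·δ_B = -35.7 − (-27.640) = -8.060
δ_B = -8.060 / 0.318 = -25.35 per mil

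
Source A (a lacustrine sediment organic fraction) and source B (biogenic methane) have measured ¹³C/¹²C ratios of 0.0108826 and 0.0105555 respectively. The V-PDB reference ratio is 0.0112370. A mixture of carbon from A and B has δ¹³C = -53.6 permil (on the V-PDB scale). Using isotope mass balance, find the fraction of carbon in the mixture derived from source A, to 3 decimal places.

0.242

δ_A = (0.0108826/0.0112370 − 1)×1000 = (0.968461 − 1)×1000 = -31.539 permil
δ_B = (0.0105555/0.0112370 − 1)×1000 = (0.939352 − 1)×1000 = -60.648 permil
f_A = (δ_mix − δ_B)/(δ_A − δ_B) = (-53.6 − (-60.648))/(-31.539 − (-60.648))
f_A = 7.048 / 29.109 = 0.2421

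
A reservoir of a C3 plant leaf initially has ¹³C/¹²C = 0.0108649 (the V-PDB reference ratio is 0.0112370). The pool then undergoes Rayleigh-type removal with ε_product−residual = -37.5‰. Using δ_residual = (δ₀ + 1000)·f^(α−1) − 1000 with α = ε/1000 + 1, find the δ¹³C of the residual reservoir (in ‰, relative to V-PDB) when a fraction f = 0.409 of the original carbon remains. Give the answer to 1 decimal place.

-0.1‰

δ₀ = (0.0108649/0.0112370 − 1)×1000 = (0.966886 − 1)×1000 = -33.114‰
α − 1 = ε/1000 = -0.0375
f^(α−1) = 0.409^(-0.0375) = 1.034095
δ_res = (-33.114 + 1000) × 1.034095 − 1000 = 999.852 − 1000 = -0.15‰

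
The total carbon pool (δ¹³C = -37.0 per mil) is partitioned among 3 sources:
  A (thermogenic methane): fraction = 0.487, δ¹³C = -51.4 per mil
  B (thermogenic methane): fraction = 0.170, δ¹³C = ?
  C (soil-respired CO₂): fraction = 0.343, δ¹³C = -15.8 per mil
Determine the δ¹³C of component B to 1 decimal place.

-38.5 per mil

Isotope mass balance: δ_bulk = Σ fᵢ·δᵢ.
-37.0 = 0.487×(-51.4) + 0.170×δ_B + 0.343×(-15.8)
0.170·δ_B = -37.0 − (-30.451) = -6.549
δ_B = -6.549 / 0.170 = -38.52 per mil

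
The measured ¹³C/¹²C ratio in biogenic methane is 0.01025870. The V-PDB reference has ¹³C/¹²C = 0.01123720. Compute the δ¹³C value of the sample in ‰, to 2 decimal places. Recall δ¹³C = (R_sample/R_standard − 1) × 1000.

δ¹³C = (R_sample / R_standard − 1) × 1000
R_sample / R_standard = 0.01025870 / 0.01123720 = 0.912923
δ¹³C = (0.912923 − 1) × 1000 = -87.077‰

-87.08‰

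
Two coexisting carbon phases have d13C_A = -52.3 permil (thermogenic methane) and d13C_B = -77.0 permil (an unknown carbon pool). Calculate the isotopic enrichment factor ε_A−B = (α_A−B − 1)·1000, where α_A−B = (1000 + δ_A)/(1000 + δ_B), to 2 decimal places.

α_A−B = (1000 + -52.3) / (1000 + -77.0) = 947.7 / 923.0 = 1.026761
ε_A−B = (1.026761 − 1) × 1000 = 26.761 permil
(The approximation ε ≈ δ_A − δ_B would give 24.7 permil.)

26.76 permil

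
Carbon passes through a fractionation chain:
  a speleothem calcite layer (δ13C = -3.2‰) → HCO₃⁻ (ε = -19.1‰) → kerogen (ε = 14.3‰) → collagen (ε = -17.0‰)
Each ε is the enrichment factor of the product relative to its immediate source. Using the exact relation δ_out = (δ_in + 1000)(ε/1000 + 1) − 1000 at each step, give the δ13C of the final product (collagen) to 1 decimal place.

-25.1‰

step 1: δ = (-3.20 + 1000)·(-19.1/1000 + 1) − 1000 = -22.24‰
step 2: δ = (-22.24 + 1000)·(14.3/1000 + 1) − 1000 = -8.26‰
step 3: δ = (-8.26 + 1000)·(-17.0/1000 + 1) − 1000 = -25.12‰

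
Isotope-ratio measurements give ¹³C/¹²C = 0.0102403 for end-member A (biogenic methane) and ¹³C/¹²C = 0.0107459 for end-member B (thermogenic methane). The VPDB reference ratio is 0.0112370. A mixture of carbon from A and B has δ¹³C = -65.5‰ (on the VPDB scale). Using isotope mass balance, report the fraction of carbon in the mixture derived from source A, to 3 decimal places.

0.484

δ_A = (0.0102403/0.0112370 − 1)×1000 = (0.911302 − 1)×1000 = -88.698‰
δ_B = (0.0107459/0.0112370 − 1)×1000 = (0.956296 − 1)×1000 = -43.704‰
f_A = (δ_mix − δ_B)/(δ_A − δ_B) = (-65.5 − (-43.704))/(-88.698 − (-43.704))
f_A = -21.796 / -44.994 = 0.4844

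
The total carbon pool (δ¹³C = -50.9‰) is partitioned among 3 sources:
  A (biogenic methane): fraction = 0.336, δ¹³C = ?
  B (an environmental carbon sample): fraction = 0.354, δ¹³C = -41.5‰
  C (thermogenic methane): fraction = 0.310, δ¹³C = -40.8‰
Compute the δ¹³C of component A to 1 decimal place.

-70.1‰

Isotope mass balance: δ_bulk = Σ fᵢ·δᵢ.
-50.9 = 0.336×δ_A + 0.354×(-41.5) + 0.310×(-40.8)
0.336·δ_A = -50.9 − (-27.339) = -23.561
δ_A = -23.561 / 0.336 = -70.12‰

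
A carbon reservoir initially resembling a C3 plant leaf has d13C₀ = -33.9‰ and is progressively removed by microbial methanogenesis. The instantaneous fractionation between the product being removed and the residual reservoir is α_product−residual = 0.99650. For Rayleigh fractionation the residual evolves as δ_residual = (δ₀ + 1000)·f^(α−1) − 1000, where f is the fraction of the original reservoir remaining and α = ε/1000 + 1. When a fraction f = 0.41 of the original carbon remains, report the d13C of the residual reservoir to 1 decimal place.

Rayleigh residual: δ_res = (δ₀ + 1000)·f^(α−1) − 1000
α − 1 = -0.00350
f^(α−1) = 0.41^(-0.00350) = 1.003125
δ_res = (-33.9 + 1000) × 1.003125 − 1000 = 969.120 − 1000 = -30.88‰

-30.9‰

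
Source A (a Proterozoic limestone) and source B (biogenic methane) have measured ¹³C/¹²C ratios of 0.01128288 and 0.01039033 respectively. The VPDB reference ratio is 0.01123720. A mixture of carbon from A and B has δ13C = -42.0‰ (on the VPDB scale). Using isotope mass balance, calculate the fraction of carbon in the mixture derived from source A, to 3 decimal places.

0.420

δ_A = (0.01128288/0.01123720 − 1)×1000 = (1.004065 − 1)×1000 = 4.065‰
δ_B = (0.01039033/0.01123720 − 1)×1000 = (0.924637 − 1)×1000 = -75.363‰
f_A = (δ_mix − δ_B)/(δ_A − δ_B) = (-42.0 − (-75.363))/(4.065 − (-75.363))
f_A = 33.363 / 79.428 = 0.4200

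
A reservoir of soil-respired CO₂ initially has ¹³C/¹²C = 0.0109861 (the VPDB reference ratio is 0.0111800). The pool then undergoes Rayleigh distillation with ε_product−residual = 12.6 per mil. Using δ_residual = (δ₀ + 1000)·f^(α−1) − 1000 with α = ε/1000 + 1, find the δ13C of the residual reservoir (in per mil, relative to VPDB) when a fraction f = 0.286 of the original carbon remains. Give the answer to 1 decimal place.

δ₀ = (0.0109861/0.0111800 − 1)×1000 = (0.982657 − 1)×1000 = -17.343 per mil
α − 1 = ε/1000 = 0.0126
f^(α−1) = 0.286^(0.0126) = 0.984352
δ_res = (-17.343 + 1000) × 0.984352 − 1000 = 967.279 − 1000 = -32.72 per mil

-32.7 per mil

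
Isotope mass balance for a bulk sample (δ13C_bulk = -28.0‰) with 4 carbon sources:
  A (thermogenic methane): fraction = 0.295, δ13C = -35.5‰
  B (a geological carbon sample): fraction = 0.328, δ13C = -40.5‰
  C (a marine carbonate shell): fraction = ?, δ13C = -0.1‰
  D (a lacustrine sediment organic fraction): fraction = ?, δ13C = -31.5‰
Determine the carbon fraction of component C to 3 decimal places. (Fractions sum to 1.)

Let f_C and f_D be the unknown fractions; fractions sum to 1 so f_C + f_D = 0.377.
Mass balance: Σ fᵢ·δᵢ = δ_bulk ⇒ f_C·(-0.1) + f_D·(-31.5) = -28.0 − (-23.757) = -4.243
Substitute f_D = 0.377 − f_C:
f_C·(-0.1 − -31.5) = -4.243 − 0.377×(-31.5) = 7.632
f_C = 7.632 / 31.4 = 0.2431

0.243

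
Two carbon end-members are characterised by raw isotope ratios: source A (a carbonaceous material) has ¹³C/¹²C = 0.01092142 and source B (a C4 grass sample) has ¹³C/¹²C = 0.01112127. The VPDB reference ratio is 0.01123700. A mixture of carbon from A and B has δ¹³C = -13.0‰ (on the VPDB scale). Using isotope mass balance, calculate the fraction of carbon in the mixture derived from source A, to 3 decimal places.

0.152

δ_A = (0.01092142/0.01123700 − 1)×1000 = (0.971916 − 1)×1000 = -28.084‰
δ_B = (0.01112127/0.01123700 − 1)×1000 = (0.989701 − 1)×1000 = -10.299‰
f_A = (δ_mix − δ_B)/(δ_A − δ_B) = (-13.0 − (-10.299))/(-28.084 − (-10.299))
f_A = -2.701 / -17.785 = 0.1519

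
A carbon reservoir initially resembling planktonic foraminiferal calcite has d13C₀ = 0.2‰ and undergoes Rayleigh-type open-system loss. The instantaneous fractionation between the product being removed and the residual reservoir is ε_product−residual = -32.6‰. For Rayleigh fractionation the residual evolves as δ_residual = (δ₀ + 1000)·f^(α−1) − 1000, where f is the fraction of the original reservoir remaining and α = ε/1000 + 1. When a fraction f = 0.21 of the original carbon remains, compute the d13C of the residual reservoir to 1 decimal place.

Rayleigh residual: δ_res = (δ₀ + 1000)·f^(α−1) − 1000
α = ε/1000 + 1 = 0.96740, so α − 1 = -0.03260
f^(α−1) = 0.21^(-0.03260) = 1.052194
δ_res = (0.2 + 1000) × 1.052194 − 1000 = 1052.404 − 1000 = 52.40‰

52.4‰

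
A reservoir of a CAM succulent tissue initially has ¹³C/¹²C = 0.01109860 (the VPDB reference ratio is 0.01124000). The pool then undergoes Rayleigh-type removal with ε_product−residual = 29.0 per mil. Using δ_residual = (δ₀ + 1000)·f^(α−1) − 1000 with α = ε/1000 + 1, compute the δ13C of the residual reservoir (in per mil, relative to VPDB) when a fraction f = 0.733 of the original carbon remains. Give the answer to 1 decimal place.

-21.4 per mil

δ₀ = (0.01109860/0.01124000 − 1)×1000 = (0.987420 − 1)×1000 = -12.580 per mil
α − 1 = ε/1000 = 0.0290
f^(α−1) = 0.733^(0.0290) = 0.991033
δ_res = (-12.580 + 1000) × 0.991033 − 1000 = 978.566 − 1000 = -21.43 per mil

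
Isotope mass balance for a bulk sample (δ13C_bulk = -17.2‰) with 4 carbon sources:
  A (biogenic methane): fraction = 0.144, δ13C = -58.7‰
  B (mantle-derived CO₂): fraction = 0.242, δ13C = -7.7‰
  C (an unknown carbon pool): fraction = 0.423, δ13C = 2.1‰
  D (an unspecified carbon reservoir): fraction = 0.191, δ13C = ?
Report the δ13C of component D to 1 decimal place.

-40.7‰

Isotope mass balance: δ_bulk = Σ fᵢ·δᵢ.
-17.2 = 0.144×(-58.7) + 0.242×(-7.7) + 0.423×(2.1) + 0.191×δ_D
0.191·δ_D = -17.2 − (-9.428) = -7.772
δ_D = -7.772 / 0.191 = -40.69‰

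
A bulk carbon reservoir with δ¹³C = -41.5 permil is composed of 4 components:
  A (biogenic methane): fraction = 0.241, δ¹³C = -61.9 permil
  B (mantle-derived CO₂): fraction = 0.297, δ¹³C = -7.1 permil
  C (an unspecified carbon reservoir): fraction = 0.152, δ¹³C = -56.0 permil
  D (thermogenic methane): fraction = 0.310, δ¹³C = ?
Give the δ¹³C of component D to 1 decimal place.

-51.5 permil

Isotope mass balance: δ_bulk = Σ fᵢ·δᵢ.
-41.5 = 0.241×(-61.9) + 0.297×(-7.1) + 0.152×(-56.0) + 0.310×δ_D
0.310·δ_D = -41.5 − (-25.539) = -15.961
δ_D = -15.961 / 0.310 = -51.49 permil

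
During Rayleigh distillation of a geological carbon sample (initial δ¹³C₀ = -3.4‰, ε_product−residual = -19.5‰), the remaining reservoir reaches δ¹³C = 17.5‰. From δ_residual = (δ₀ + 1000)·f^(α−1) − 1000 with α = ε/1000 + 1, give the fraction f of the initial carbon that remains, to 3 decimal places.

α − 1 = ε/1000 = -0.0195
(δ_res + 1000)/(δ₀ + 1000) = (17.5 + 1000)/(-3.4 + 1000) = 1017.5/996.6 = 1.020971
f = 1.020971^(1/-0.0195) = exp(ln(1.020971)/-0.0195) = exp(0.02075/-0.0195)
f = exp(-1.0643) = 0.3450

0.345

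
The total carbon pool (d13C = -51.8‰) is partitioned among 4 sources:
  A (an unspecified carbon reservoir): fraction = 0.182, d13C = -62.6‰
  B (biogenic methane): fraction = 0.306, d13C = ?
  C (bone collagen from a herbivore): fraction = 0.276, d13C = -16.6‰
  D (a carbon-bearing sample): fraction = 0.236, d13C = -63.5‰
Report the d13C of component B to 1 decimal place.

-68.1‰

Isotope mass balance: δ_bulk = Σ fᵢ·δᵢ.
-51.8 = 0.182×(-62.6) + 0.306×δ_B + 0.276×(-16.6) + 0.236×(-63.5)
0.306·δ_B = -51.8 − (-30.961) = -20.839
δ_B = -20.839 / 0.306 = -68.10‰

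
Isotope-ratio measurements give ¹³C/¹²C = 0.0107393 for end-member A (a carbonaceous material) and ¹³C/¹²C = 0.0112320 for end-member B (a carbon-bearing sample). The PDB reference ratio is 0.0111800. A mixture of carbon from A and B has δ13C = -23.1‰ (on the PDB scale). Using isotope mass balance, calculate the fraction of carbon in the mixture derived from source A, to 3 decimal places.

0.630

δ_A = (0.0107393/0.0111800 − 1)×1000 = (0.960581 − 1)×1000 = -39.419‰
δ_B = (0.0112320/0.0111800 − 1)×1000 = (1.004651 − 1)×1000 = 4.651‰
f_A = (δ_mix − δ_B)/(δ_A − δ_B) = (-23.1 − (4.651))/(-39.419 − (4.651))
f_A = -27.751 / -44.070 = 0.6297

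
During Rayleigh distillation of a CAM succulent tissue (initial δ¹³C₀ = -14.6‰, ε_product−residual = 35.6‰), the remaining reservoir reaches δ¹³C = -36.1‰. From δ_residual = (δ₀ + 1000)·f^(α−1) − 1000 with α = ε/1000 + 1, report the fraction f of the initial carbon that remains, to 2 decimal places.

0.54

α − 1 = ε/1000 = 0.0356
(δ_res + 1000)/(δ₀ + 1000) = (-36.1 + 1000)/(-14.6 + 1000) = 963.9/985.4 = 0.978181
f = 0.978181^(1/0.0356) = exp(ln(0.978181)/0.0356) = exp(-0.02206/0.0356)
f = exp(-0.6197) = 0.5381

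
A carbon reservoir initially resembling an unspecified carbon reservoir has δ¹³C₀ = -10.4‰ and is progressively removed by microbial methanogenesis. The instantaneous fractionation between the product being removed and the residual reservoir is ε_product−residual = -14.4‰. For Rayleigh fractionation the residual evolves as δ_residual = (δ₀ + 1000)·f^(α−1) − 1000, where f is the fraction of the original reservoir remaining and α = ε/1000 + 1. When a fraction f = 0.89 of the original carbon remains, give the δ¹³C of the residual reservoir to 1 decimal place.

Rayleigh residual: δ_res = (δ₀ + 1000)·f^(α−1) − 1000
α = ε/1000 + 1 = 0.98560, so α − 1 = -0.01440
f^(α−1) = 0.89^(-0.01440) = 1.001679
δ_res = (-10.4 + 1000) × 1.001679 − 1000 = 991.262 − 1000 = -8.74‰

-8.7‰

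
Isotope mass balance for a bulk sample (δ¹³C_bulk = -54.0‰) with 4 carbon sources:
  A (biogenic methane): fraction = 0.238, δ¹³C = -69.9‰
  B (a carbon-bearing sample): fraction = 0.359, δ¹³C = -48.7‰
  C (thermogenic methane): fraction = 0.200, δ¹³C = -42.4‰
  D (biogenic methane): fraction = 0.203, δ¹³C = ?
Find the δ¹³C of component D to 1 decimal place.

-56.2‰

Isotope mass balance: δ_bulk = Σ fᵢ·δᵢ.
-54.0 = 0.238×(-69.9) + 0.359×(-48.7) + 0.200×(-42.4) + 0.203×δ_D
0.203·δ_D = -54.0 − (-42.600) = -11.400
δ_D = -11.400 / 0.203 = -56.16‰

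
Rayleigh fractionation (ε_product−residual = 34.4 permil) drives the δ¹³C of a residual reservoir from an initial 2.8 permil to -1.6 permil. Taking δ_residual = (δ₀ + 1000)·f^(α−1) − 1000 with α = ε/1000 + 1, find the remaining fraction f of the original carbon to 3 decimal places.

α − 1 = ε/1000 = 0.0344
(δ_res + 1000)/(δ₀ + 1000) = (-1.6 + 1000)/(2.8 + 1000) = 998.4/1002.8 = 0.995612
f = 0.995612^(1/0.0344) = exp(ln(0.995612)/0.0344) = exp(-0.00440/0.0344)
f = exp(-0.1278) = 0.8800

0.880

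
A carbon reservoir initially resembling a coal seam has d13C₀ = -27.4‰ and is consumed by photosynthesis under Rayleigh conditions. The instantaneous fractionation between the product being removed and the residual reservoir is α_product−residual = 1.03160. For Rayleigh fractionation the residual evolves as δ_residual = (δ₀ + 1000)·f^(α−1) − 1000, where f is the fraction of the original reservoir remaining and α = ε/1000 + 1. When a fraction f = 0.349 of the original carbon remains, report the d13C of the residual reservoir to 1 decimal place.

Rayleigh residual: δ_res = (δ₀ + 1000)·f^(α−1) − 1000
α − 1 = 0.03160
f^(α−1) = 0.349^(0.03160) = 0.967282
δ_res = (-27.4 + 1000) × 0.967282 − 1000 = 940.779 − 1000 = -59.22‰

-59.2‰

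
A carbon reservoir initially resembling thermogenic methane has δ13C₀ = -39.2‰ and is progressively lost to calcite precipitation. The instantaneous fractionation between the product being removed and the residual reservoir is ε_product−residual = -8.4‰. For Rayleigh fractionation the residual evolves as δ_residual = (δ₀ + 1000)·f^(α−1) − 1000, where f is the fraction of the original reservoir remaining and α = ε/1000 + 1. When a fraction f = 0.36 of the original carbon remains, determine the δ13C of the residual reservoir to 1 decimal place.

Rayleigh residual: δ_res = (δ₀ + 1000)·f^(α−1) − 1000
α = ε/1000 + 1 = 0.99160, so α − 1 = -0.00840
f^(α−1) = 0.36^(-0.00840) = 1.008619
δ_res = (-39.2 + 1000) × 1.008619 − 1000 = 969.081 − 1000 = -30.92‰

-30.9‰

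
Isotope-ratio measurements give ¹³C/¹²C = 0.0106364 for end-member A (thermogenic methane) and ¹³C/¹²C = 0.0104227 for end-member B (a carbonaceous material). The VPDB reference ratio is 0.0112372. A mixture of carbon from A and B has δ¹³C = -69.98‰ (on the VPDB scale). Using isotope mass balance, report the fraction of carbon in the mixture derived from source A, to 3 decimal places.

0.132

δ_A = (0.0106364/0.0112372 − 1)×1000 = (0.946535 − 1)×1000 = -53.465‰
δ_B = (0.0104227/0.0112372 − 1)×1000 = (0.927518 − 1)×1000 = -72.482‰
f_A = (δ_mix − δ_B)/(δ_A − δ_B) = (-69.98 − (-72.482))/(-53.465 − (-72.482))
f_A = 2.502 / 19.017 = 0.1316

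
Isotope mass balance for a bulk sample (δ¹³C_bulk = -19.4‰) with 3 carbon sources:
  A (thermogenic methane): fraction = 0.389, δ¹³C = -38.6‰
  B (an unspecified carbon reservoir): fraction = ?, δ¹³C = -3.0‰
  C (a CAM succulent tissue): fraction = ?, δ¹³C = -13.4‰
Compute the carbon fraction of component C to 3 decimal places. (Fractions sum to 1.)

Let f_C and f_B be the unknown fractions; fractions sum to 1 so f_C + f_B = 0.611.
Mass balance: Σ fᵢ·δᵢ = δ_bulk ⇒ f_C·(-13.4) + f_B·(-3.0) = -19.4 − (-15.015) = -4.385
Substitute f_B = 0.611 − f_C:
f_C·(-13.4 − -3.0) = -4.385 − 0.611×(-3.0) = -2.552
f_C = -2.552 / -10.4 = 0.2453

0.245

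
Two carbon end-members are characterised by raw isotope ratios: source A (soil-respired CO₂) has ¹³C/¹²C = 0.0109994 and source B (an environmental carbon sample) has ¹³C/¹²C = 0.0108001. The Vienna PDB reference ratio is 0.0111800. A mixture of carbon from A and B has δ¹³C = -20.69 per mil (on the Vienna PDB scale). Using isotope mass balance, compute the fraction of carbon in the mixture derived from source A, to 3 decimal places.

δ_A = (0.0109994/0.0111800 − 1)×1000 = (0.983846 − 1)×1000 = -16.154 per mil
δ_B = (0.0108001/0.0111800 − 1)×1000 = (0.966020 − 1)×1000 = -33.980 per mil
f_A = (δ_mix − δ_B)/(δ_A − δ_B) = (-20.69 − (-33.980))/(-16.154 − (-33.980))
f_A = 13.290 / 17.826 = 0.7455

0.746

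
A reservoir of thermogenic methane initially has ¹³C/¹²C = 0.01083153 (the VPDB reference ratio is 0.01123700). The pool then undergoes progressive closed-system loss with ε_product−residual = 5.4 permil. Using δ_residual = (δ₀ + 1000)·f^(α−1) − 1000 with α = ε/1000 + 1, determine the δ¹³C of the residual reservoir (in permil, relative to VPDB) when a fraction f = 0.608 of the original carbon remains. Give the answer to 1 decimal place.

-38.7 permil

δ₀ = (0.01083153/0.01123700 − 1)×1000 = (0.963917 − 1)×1000 = -36.083 permil
α − 1 = ε/1000 = 0.0054
f^(α−1) = 0.608^(0.0054) = 0.997317
δ_res = (-36.083 + 1000) × 0.997317 − 1000 = 961.330 − 1000 = -38.67 permil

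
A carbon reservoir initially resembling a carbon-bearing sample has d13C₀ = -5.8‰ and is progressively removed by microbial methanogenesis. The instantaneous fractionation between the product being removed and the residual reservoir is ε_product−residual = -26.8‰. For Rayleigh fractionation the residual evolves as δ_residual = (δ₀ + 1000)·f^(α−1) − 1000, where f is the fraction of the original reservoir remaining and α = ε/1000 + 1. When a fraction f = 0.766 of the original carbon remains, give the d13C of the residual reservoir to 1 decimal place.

1.3‰

Rayleigh residual: δ_res = (δ₀ + 1000)·f^(α−1) − 1000
α = ε/1000 + 1 = 0.97320, so α − 1 = -0.02680
f^(α−1) = 0.766^(-0.02680) = 1.007170
δ_res = (-5.8 + 1000) × 1.007170 − 1000 = 1001.328 − 1000 = 1.33‰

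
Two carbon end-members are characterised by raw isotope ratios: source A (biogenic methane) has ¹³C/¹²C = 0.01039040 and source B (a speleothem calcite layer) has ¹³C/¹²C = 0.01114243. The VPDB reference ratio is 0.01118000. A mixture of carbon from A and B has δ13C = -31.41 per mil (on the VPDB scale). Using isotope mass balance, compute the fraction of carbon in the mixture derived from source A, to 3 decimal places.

δ_A = (0.01039040/0.01118000 − 1)×1000 = (0.929374 − 1)×1000 = -70.626 per mil
δ_B = (0.01114243/0.01118000 − 1)×1000 = (0.996640 − 1)×1000 = -3.360 per mil
f_A = (δ_mix − δ_B)/(δ_A − δ_B) = (-31.41 − (-3.360))/(-70.626 − (-3.360))
f_A = -28.050 / -67.266 = 0.4170

0.417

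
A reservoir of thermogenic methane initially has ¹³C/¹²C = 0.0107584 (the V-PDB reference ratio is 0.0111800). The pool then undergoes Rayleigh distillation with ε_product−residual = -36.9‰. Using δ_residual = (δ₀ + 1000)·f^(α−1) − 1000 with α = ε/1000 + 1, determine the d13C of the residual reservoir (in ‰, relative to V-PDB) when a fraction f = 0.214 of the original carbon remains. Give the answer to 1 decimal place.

18.6‰

δ₀ = (0.0107584/0.0111800 − 1)×1000 = (0.962290 − 1)×1000 = -37.710‰
α − 1 = ε/1000 = -0.0369
f^(α−1) = 0.214^(-0.0369) = 1.058541
δ_res = (-37.710 + 1000) × 1.058541 − 1000 = 1018.623 − 1000 = 18.62‰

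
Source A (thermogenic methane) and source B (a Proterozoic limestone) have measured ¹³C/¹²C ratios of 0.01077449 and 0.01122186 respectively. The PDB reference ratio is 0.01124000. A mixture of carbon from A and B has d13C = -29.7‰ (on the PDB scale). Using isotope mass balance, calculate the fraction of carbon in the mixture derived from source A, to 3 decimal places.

δ_A = (0.01077449/0.01124000 − 1)×1000 = (0.958585 − 1)×1000 = -41.415‰
δ_B = (0.01122186/0.01124000 − 1)×1000 = (0.998386 − 1)×1000 = -1.614‰
f_A = (δ_mix − δ_B)/(δ_A − δ_B) = (-29.7 − (-1.614))/(-41.415 − (-1.614))
f_A = -28.086 / -39.802 = 0.7057

0.706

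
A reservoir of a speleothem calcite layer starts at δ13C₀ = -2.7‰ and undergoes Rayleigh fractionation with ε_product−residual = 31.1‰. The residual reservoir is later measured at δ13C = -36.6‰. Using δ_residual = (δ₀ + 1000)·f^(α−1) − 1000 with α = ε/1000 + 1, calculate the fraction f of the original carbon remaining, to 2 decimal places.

α − 1 = ε/1000 = 0.0311
(δ_res + 1000)/(δ₀ + 1000) = (-36.6 + 1000)/(-2.7 + 1000) = 963.4/997.3 = 0.966008
f = 0.966008^(1/0.0311) = exp(ln(0.966008)/0.0311) = exp(-0.03458/0.0311)
f = exp(-1.1120) = 0.3289

0.33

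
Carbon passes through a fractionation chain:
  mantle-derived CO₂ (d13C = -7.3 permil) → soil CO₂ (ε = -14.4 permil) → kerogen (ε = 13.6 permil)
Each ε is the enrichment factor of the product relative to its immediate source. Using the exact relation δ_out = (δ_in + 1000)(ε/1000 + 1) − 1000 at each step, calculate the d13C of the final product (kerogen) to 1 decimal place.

step 1: δ = (-7.30 + 1000)·(-14.4/1000 + 1) − 1000 = -21.59 permil
step 2: δ = (-21.59 + 1000)·(13.6/1000 + 1) − 1000 = -8.29 permil

-8.3 permil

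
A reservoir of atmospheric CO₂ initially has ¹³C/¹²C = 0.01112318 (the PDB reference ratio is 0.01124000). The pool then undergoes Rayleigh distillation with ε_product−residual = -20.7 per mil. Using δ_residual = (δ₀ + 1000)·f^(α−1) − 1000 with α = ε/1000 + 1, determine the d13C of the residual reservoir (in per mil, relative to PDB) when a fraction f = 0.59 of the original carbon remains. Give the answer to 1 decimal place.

δ₀ = (0.01112318/0.01124000 − 1)×1000 = (0.989607 − 1)×1000 = -10.393 per mil
α − 1 = ε/1000 = -0.0207
f^(α−1) = 0.59^(-0.0207) = 1.010982
δ_res = (-10.393 + 1000) × 1.010982 − 1000 = 1000.474 − 1000 = 0.47 per mil

0.5 per mil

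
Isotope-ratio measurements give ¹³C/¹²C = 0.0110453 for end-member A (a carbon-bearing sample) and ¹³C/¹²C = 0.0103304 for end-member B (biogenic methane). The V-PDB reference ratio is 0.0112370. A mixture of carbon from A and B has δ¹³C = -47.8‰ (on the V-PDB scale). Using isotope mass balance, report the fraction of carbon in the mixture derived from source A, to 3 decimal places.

δ_A = (0.0110453/0.0112370 − 1)×1000 = (0.982940 − 1)×1000 = -17.060‰
δ_B = (0.0103304/0.0112370 − 1)×1000 = (0.919320 − 1)×1000 = -80.680‰
f_A = (δ_mix − δ_B)/(δ_A − δ_B) = (-47.8 − (-80.680))/(-17.060 − (-80.680))
f_A = 32.880 / 63.620 = 0.5168

0.517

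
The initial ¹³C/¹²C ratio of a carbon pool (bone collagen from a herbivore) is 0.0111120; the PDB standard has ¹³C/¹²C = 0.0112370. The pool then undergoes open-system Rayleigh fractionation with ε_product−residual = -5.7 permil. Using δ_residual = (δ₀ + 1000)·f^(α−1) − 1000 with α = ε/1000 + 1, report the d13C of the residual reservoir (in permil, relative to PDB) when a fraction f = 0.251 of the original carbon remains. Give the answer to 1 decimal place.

-3.3 permil

δ₀ = (0.0111120/0.0112370 − 1)×1000 = (0.988876 − 1)×1000 = -11.124 permil
α − 1 = ε/1000 = -0.0057
f^(α−1) = 0.251^(-0.0057) = 1.007910
δ_res = (-11.124 + 1000) × 1.007910 − 1000 = 996.698 − 1000 = -3.30 permil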